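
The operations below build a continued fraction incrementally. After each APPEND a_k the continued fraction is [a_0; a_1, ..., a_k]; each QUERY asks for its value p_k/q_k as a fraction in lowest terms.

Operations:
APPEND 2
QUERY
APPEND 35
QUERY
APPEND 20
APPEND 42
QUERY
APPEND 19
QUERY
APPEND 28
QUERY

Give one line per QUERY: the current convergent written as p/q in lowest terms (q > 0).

APPEND 2: p_0 = 2·1 + 0 = 2, q_0 = 2·0 + 1 = 1 → 2/1
APPEND 35: p_1 = 35·2 + 1 = 71, q_1 = 35·1 + 0 = 35 → 71/35
APPEND 20: p_2 = 20·71 + 2 = 1422, q_2 = 20·35 + 1 = 701 → 1422/701
APPEND 42: p_3 = 42·1422 + 71 = 59795, q_3 = 42·701 + 35 = 29477 → 59795/29477
APPEND 19: p_4 = 19·59795 + 1422 = 1137527, q_4 = 19·29477 + 701 = 560764 → 1137527/560764
APPEND 28: p_5 = 28·1137527 + 59795 = 31910551, q_5 = 28·560764 + 29477 = 15730869 → 31910551/15730869

2/1
71/35
59795/29477
1137527/560764
31910551/15730869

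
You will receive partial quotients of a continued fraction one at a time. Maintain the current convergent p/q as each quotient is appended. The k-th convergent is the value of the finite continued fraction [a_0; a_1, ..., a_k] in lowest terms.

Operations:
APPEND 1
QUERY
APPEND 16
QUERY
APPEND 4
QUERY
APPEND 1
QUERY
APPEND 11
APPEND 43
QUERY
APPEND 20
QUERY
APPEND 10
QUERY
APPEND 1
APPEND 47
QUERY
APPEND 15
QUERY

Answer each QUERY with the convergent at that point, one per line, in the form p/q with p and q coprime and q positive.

APPEND 1: p_0 = 1·1 + 0 = 1, q_0 = 1·0 + 1 = 1 → 1/1
APPEND 16: p_1 = 16·1 + 1 = 17, q_1 = 16·1 + 0 = 16 → 17/16
APPEND 4: p_2 = 4·17 + 1 = 69, q_2 = 4·16 + 1 = 65 → 69/65
APPEND 1: p_3 = 1·69 + 17 = 86, q_3 = 1·65 + 16 = 81 → 86/81
APPEND 11: p_4 = 11·86 + 69 = 1015, q_4 = 11·81 + 65 = 956 → 1015/956
APPEND 43: p_5 = 43·1015 + 86 = 43731, q_5 = 43·956 + 81 = 41189 → 43731/41189
APPEND 20: p_6 = 20·43731 + 1015 = 875635, q_6 = 20·41189 + 956 = 824736 → 875635/824736
APPEND 10: p_7 = 10·875635 + 43731 = 8800081, q_7 = 10·824736 + 41189 = 8288549 → 8800081/8288549
APPEND 1: p_8 = 1·8800081 + 875635 = 9675716, q_8 = 1·8288549 + 824736 = 9113285 → 9675716/9113285
APPEND 47: p_9 = 47·9675716 + 8800081 = 463558733, q_9 = 47·9113285 + 8288549 = 436612944 → 463558733/436612944
APPEND 15: p_10 = 15·463558733 + 9675716 = 6963056711, q_10 = 15·436612944 + 9113285 = 6558307445 → 6963056711/6558307445

1/1
17/16
69/65
86/81
43731/41189
875635/824736
8800081/8288549
463558733/436612944
6963056711/6558307445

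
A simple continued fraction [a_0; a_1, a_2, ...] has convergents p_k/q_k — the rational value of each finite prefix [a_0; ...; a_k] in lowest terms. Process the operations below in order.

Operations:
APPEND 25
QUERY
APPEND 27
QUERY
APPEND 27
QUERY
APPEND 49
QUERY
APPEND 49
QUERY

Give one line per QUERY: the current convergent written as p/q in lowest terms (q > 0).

25/1
676/27
18277/730
896249/35797
43934478/1754783

APPEND 25: p_0 = 25·1 + 0 = 25, q_0 = 25·0 + 1 = 1 → 25/1
APPEND 27: p_1 = 27·25 + 1 = 676, q_1 = 27·1 + 0 = 27 → 676/27
APPEND 27: p_2 = 27·676 + 25 = 18277, q_2 = 27·27 + 1 = 730 → 18277/730
APPEND 49: p_3 = 49·18277 + 676 = 896249, q_3 = 49·730 + 27 = 35797 → 896249/35797
APPEND 49: p_4 = 49·896249 + 18277 = 43934478, q_4 = 49·35797 + 730 = 1754783 → 43934478/1754783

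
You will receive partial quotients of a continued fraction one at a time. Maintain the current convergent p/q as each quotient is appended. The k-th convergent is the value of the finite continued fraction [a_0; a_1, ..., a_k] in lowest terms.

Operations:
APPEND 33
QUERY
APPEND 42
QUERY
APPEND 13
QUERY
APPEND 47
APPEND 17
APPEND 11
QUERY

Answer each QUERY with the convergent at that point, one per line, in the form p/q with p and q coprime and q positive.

33/1
1387/42
18064/547
160072964/4847205

APPEND 33: p_0 = 33·1 + 0 = 33, q_0 = 33·0 + 1 = 1 → 33/1
APPEND 42: p_1 = 42·33 + 1 = 1387, q_1 = 42·1 + 0 = 42 → 1387/42
APPEND 13: p_2 = 13·1387 + 33 = 18064, q_2 = 13·42 + 1 = 547 → 18064/547
APPEND 47: p_3 = 47·18064 + 1387 = 850395, q_3 = 47·547 + 42 = 25751 → 850395/25751
APPEND 17: p_4 = 17·850395 + 18064 = 14474779, q_4 = 17·25751 + 547 = 438314 → 14474779/438314
APPEND 11: p_5 = 11·14474779 + 850395 = 160072964, q_5 = 11·438314 + 25751 = 4847205 → 160072964/4847205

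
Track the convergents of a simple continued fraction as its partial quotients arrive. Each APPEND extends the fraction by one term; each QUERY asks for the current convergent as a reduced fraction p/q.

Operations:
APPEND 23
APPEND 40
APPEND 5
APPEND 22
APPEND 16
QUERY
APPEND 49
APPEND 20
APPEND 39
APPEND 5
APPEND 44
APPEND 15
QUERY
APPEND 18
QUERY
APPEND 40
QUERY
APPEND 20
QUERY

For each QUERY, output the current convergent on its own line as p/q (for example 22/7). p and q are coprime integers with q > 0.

1648420/71593
210986925673600/9163433451273
3811809273255737/165551777641712
152683357855903080/6631234539119753
3057478966391317337/132790242560036772

APPEND 23: p_0 = 23·1 + 0 = 23, q_0 = 23·0 + 1 = 1 → 23/1
APPEND 40: p_1 = 40·23 + 1 = 921, q_1 = 40·1 + 0 = 40 → 921/40
APPEND 5: p_2 = 5·921 + 23 = 4628, q_2 = 5·40 + 1 = 201 → 4628/201
APPEND 22: p_3 = 22·4628 + 921 = 102737, q_3 = 22·201 + 40 = 4462 → 102737/4462
APPEND 16: p_4 = 16·102737 + 4628 = 1648420, q_4 = 16·4462 + 201 = 71593 → 1648420/71593
APPEND 49: p_5 = 49·1648420 + 102737 = 80875317, q_5 = 49·71593 + 4462 = 3512519 → 80875317/3512519
APPEND 20: p_6 = 20·80875317 + 1648420 = 1619154760, q_6 = 20·3512519 + 71593 = 70321973 → 1619154760/70321973
APPEND 39: p_7 = 39·1619154760 + 80875317 = 63227910957, q_7 = 39·70321973 + 3512519 = 2746069466 → 63227910957/2746069466
APPEND 5: p_8 = 5·63227910957 + 1619154760 = 317758709545, q_8 = 5·2746069466 + 70321973 = 13800669303 → 317758709545/13800669303
APPEND 44: p_9 = 44·317758709545 + 63227910957 = 14044611130937, q_9 = 44·13800669303 + 2746069466 = 609975518798 → 14044611130937/609975518798
APPEND 15: p_10 = 15·14044611130937 + 317758709545 = 210986925673600, q_10 = 15·609975518798 + 13800669303 = 9163433451273 → 210986925673600/9163433451273
APPEND 18: p_11 = 18·210986925673600 + 14044611130937 = 3811809273255737, q_11 = 18·9163433451273 + 609975518798 = 165551777641712 → 3811809273255737/165551777641712
APPEND 40: p_12 = 40·3811809273255737 + 210986925673600 = 152683357855903080, q_12 = 40·165551777641712 + 9163433451273 = 6631234539119753 → 152683357855903080/6631234539119753
APPEND 20: p_13 = 20·152683357855903080 + 3811809273255737 = 3057478966391317337, q_13 = 20·6631234539119753 + 165551777641712 = 132790242560036772 → 3057478966391317337/132790242560036772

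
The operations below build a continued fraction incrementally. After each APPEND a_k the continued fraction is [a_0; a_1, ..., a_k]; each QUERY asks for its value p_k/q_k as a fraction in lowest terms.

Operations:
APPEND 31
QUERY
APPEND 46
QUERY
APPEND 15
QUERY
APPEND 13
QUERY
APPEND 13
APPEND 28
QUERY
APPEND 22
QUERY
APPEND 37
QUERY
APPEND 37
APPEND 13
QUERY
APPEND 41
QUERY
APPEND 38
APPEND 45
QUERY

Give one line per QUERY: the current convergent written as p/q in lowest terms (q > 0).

APPEND 31: p_0 = 31·1 + 0 = 31, q_0 = 31·0 + 1 = 1 → 31/1
APPEND 46: p_1 = 46·31 + 1 = 1427, q_1 = 46·1 + 0 = 46 → 1427/46
APPEND 15: p_2 = 15·1427 + 31 = 21436, q_2 = 15·46 + 1 = 691 → 21436/691
APPEND 13: p_3 = 13·21436 + 1427 = 280095, q_3 = 13·691 + 46 = 9029 → 280095/9029
APPEND 13: p_4 = 13·280095 + 21436 = 3662671, q_4 = 13·9029 + 691 = 118068 → 3662671/118068
APPEND 28: p_5 = 28·3662671 + 280095 = 102834883, q_5 = 28·118068 + 9029 = 3314933 → 102834883/3314933
APPEND 22: p_6 = 22·102834883 + 3662671 = 2266030097, q_6 = 22·3314933 + 118068 = 73046594 → 2266030097/73046594
APPEND 37: p_7 = 37·2266030097 + 102834883 = 83945948472, q_7 = 37·73046594 + 3314933 = 2706038911 → 83945948472/2706038911
APPEND 37: p_8 = 37·83945948472 + 2266030097 = 3108266123561, q_8 = 37·2706038911 + 73046594 = 100196486301 → 3108266123561/100196486301
APPEND 13: p_9 = 13·3108266123561 + 83945948472 = 40491405554765, q_9 = 13·100196486301 + 2706038911 = 1305260360824 → 40491405554765/1305260360824
APPEND 41: p_10 = 41·40491405554765 + 3108266123561 = 1663255893868926, q_10 = 41·1305260360824 + 100196486301 = 53615871280085 → 1663255893868926/53615871280085
APPEND 38: p_11 = 38·1663255893868926 + 40491405554765 = 63244215372573953, q_11 = 38·53615871280085 + 1305260360824 = 2038708369004054 → 63244215372573953/2038708369004054
APPEND 45: p_12 = 45·63244215372573953 + 1663255893868926 = 2847652947659696811, q_12 = 45·2038708369004054 + 53615871280085 = 91795492476462515 → 2847652947659696811/91795492476462515

31/1
1427/46
21436/691
280095/9029
102834883/3314933
2266030097/73046594
83945948472/2706038911
40491405554765/1305260360824
1663255893868926/53615871280085
2847652947659696811/91795492476462515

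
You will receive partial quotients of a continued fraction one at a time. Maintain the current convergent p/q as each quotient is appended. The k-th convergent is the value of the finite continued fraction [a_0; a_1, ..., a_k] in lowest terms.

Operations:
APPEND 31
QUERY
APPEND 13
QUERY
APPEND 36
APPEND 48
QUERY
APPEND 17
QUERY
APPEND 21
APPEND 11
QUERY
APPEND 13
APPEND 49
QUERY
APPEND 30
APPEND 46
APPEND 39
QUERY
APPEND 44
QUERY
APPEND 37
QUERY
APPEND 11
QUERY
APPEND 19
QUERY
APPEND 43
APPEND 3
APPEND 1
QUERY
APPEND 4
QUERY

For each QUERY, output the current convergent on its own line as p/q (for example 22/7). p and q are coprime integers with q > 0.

APPEND 31: p_0 = 31·1 + 0 = 31, q_0 = 31·0 + 1 = 1 → 31/1
APPEND 13: p_1 = 13·31 + 1 = 404, q_1 = 13·1 + 0 = 13 → 404/13
APPEND 36: p_2 = 36·404 + 31 = 14575, q_2 = 36·13 + 1 = 469 → 14575/469
APPEND 48: p_3 = 48·14575 + 404 = 700004, q_3 = 48·469 + 13 = 22525 → 700004/22525
APPEND 17: p_4 = 17·700004 + 14575 = 11914643, q_4 = 17·22525 + 469 = 383394 → 11914643/383394
APPEND 21: p_5 = 21·11914643 + 700004 = 250907507, q_5 = 21·383394 + 22525 = 8073799 → 250907507/8073799
APPEND 11: p_6 = 11·250907507 + 11914643 = 2771897220, q_6 = 11·8073799 + 383394 = 89195183 → 2771897220/89195183
APPEND 13: p_7 = 13·2771897220 + 250907507 = 36285571367, q_7 = 13·89195183 + 8073799 = 1167611178 → 36285571367/1167611178
APPEND 49: p_8 = 49·36285571367 + 2771897220 = 1780764894203, q_8 = 49·1167611178 + 89195183 = 57302142905 → 1780764894203/57302142905
APPEND 30: p_9 = 30·1780764894203 + 36285571367 = 53459232397457, q_9 = 30·57302142905 + 1167611178 = 1720231898328 → 53459232397457/1720231898328
APPEND 46: p_10 = 46·53459232397457 + 1780764894203 = 2460905455177225, q_10 = 46·1720231898328 + 57302142905 = 79187969465993 → 2460905455177225/79187969465993
APPEND 39: p_11 = 39·2460905455177225 + 53459232397457 = 96028771984309232, q_11 = 39·79187969465993 + 1720231898328 = 3090051041072055 → 96028771984309232/3090051041072055
APPEND 44: p_12 = 44·96028771984309232 + 2460905455177225 = 4227726872764783433, q_12 = 44·3090051041072055 + 79187969465993 = 136041433776636413 → 4227726872764783433/136041433776636413
APPEND 37: p_13 = 37·4227726872764783433 + 96028771984309232 = 156521923064281296253, q_13 = 37·136041433776636413 + 3090051041072055 = 5036623100776619336 → 156521923064281296253/5036623100776619336
APPEND 11: p_14 = 11·156521923064281296253 + 4227726872764783433 = 1725968880579859042216, q_14 = 11·5036623100776619336 + 136041433776636413 = 55538895542319449109 → 1725968880579859042216/55538895542319449109
APPEND 19: p_15 = 19·1725968880579859042216 + 156521923064281296253 = 32949930654081603098357, q_15 = 19·55538895542319449109 + 5036623100776619336 = 1060275638404846152407 → 32949930654081603098357/1060275638404846152407
APPEND 43: p_16 = 43·32949930654081603098357 + 1725968880579859042216 = 1418572987006088792271567, q_16 = 43·1060275638404846152407 + 55538895542319449109 = 45647391346950704002610 → 1418572987006088792271567/45647391346950704002610
APPEND 3: p_17 = 3·1418572987006088792271567 + 32949930654081603098357 = 4288668891672347979913058, q_17 = 3·45647391346950704002610 + 1060275638404846152407 = 138002449679256958160237 → 4288668891672347979913058/138002449679256958160237
APPEND 1: p_18 = 1·4288668891672347979913058 + 1418572987006088792271567 = 5707241878678436772184625, q_18 = 1·138002449679256958160237 + 45647391346950704002610 = 183649841026207662162847 → 5707241878678436772184625/183649841026207662162847
APPEND 4: p_19 = 4·5707241878678436772184625 + 4288668891672347979913058 = 27117636406386095068651558, q_19 = 4·183649841026207662162847 + 138002449679256958160237 = 872601813784087606811625 → 27117636406386095068651558/872601813784087606811625

31/1
404/13
700004/22525
11914643/383394
2771897220/89195183
1780764894203/57302142905
96028771984309232/3090051041072055
4227726872764783433/136041433776636413
156521923064281296253/5036623100776619336
1725968880579859042216/55538895542319449109
32949930654081603098357/1060275638404846152407
5707241878678436772184625/183649841026207662162847
27117636406386095068651558/872601813784087606811625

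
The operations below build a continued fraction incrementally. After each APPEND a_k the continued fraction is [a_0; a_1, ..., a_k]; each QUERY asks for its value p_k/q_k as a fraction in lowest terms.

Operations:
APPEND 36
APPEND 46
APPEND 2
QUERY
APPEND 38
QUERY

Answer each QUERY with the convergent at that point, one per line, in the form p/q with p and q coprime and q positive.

APPEND 36: p_0 = 36·1 + 0 = 36, q_0 = 36·0 + 1 = 1 → 36/1
APPEND 46: p_1 = 46·36 + 1 = 1657, q_1 = 46·1 + 0 = 46 → 1657/46
APPEND 2: p_2 = 2·1657 + 36 = 3350, q_2 = 2·46 + 1 = 93 → 3350/93
APPEND 38: p_3 = 38·3350 + 1657 = 128957, q_3 = 38·93 + 46 = 3580 → 128957/3580

3350/93
128957/3580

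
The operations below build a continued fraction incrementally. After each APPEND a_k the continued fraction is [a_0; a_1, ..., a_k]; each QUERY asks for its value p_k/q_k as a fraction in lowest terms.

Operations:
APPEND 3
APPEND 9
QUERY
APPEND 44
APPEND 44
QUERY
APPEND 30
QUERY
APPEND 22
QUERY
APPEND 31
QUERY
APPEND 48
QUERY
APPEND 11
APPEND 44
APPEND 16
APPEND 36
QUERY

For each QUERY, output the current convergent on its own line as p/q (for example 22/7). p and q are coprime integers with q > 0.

APPEND 3: p_0 = 3·1 + 0 = 3, q_0 = 3·0 + 1 = 1 → 3/1
APPEND 9: p_1 = 9·3 + 1 = 28, q_1 = 9·1 + 0 = 9 → 28/9
APPEND 44: p_2 = 44·28 + 3 = 1235, q_2 = 44·9 + 1 = 397 → 1235/397
APPEND 44: p_3 = 44·1235 + 28 = 54368, q_3 = 44·397 + 9 = 17477 → 54368/17477
APPEND 30: p_4 = 30·54368 + 1235 = 1632275, q_4 = 30·17477 + 397 = 524707 → 1632275/524707
APPEND 22: p_5 = 22·1632275 + 54368 = 35964418, q_5 = 22·524707 + 17477 = 11561031 → 35964418/11561031
APPEND 31: p_6 = 31·35964418 + 1632275 = 1116529233, q_6 = 31·11561031 + 524707 = 358916668 → 1116529233/358916668
APPEND 48: p_7 = 48·1116529233 + 35964418 = 53629367602, q_7 = 48·358916668 + 11561031 = 17239561095 → 53629367602/17239561095
APPEND 11: p_8 = 11·53629367602 + 1116529233 = 591039572855, q_8 = 11·17239561095 + 358916668 = 189994088713 → 591039572855/189994088713
APPEND 44: p_9 = 44·591039572855 + 53629367602 = 26059370573222, q_9 = 44·189994088713 + 17239561095 = 8376979464467 → 26059370573222/8376979464467
APPEND 16: p_10 = 16·26059370573222 + 591039572855 = 417540968744407, q_10 = 16·8376979464467 + 189994088713 = 134221665520185 → 417540968744407/134221665520185
APPEND 36: p_11 = 36·417540968744407 + 26059370573222 = 15057534245371874, q_11 = 36·134221665520185 + 8376979464467 = 4840356938191127 → 15057534245371874/4840356938191127

28/9
54368/17477
1632275/524707
35964418/11561031
1116529233/358916668
53629367602/17239561095
15057534245371874/4840356938191127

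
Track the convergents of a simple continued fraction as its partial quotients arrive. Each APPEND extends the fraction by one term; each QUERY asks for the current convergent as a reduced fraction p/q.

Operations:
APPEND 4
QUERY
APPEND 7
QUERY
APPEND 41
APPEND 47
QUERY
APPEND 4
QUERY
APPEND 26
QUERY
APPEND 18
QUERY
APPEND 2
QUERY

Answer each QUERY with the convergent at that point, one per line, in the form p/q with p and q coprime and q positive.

4/1
29/7
56100/13543
225593/54460
5921518/1429503
106812917/25785514
219547352/53000531

APPEND 4: p_0 = 4·1 + 0 = 4, q_0 = 4·0 + 1 = 1 → 4/1
APPEND 7: p_1 = 7·4 + 1 = 29, q_1 = 7·1 + 0 = 7 → 29/7
APPEND 41: p_2 = 41·29 + 4 = 1193, q_2 = 41·7 + 1 = 288 → 1193/288
APPEND 47: p_3 = 47·1193 + 29 = 56100, q_3 = 47·288 + 7 = 13543 → 56100/13543
APPEND 4: p_4 = 4·56100 + 1193 = 225593, q_4 = 4·13543 + 288 = 54460 → 225593/54460
APPEND 26: p_5 = 26·225593 + 56100 = 5921518, q_5 = 26·54460 + 13543 = 1429503 → 5921518/1429503
APPEND 18: p_6 = 18·5921518 + 225593 = 106812917, q_6 = 18·1429503 + 54460 = 25785514 → 106812917/25785514
APPEND 2: p_7 = 2·106812917 + 5921518 = 219547352, q_7 = 2·25785514 + 1429503 = 53000531 → 219547352/53000531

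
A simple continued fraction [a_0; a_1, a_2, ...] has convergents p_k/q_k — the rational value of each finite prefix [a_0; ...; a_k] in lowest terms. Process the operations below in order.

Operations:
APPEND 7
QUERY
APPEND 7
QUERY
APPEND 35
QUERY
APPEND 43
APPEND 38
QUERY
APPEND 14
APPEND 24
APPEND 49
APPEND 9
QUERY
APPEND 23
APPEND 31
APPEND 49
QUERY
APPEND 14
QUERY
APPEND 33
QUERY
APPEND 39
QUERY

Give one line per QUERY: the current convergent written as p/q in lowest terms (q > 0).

7/1
50/7
1757/246
2874595/402476
429347278417/60113503025
15103366939292593/2114643180085665
211755166626718242/29648132151920467
7003023865620994579/980503004193461076
273329685925845506823/38269265295696902431

APPEND 7: p_0 = 7·1 + 0 = 7, q_0 = 7·0 + 1 = 1 → 7/1
APPEND 7: p_1 = 7·7 + 1 = 50, q_1 = 7·1 + 0 = 7 → 50/7
APPEND 35: p_2 = 35·50 + 7 = 1757, q_2 = 35·7 + 1 = 246 → 1757/246
APPEND 43: p_3 = 43·1757 + 50 = 75601, q_3 = 43·246 + 7 = 10585 → 75601/10585
APPEND 38: p_4 = 38·75601 + 1757 = 2874595, q_4 = 38·10585 + 246 = 402476 → 2874595/402476
APPEND 14: p_5 = 14·2874595 + 75601 = 40319931, q_5 = 14·402476 + 10585 = 5645249 → 40319931/5645249
APPEND 24: p_6 = 24·40319931 + 2874595 = 970552939, q_6 = 24·5645249 + 402476 = 135888452 → 970552939/135888452
APPEND 49: p_7 = 49·970552939 + 40319931 = 47597413942, q_7 = 49·135888452 + 5645249 = 6664179397 → 47597413942/6664179397
APPEND 9: p_8 = 9·47597413942 + 970552939 = 429347278417, q_8 = 9·6664179397 + 135888452 = 60113503025 → 429347278417/60113503025
APPEND 23: p_9 = 23·429347278417 + 47597413942 = 9922584817533, q_9 = 23·60113503025 + 6664179397 = 1389274748972 → 9922584817533/1389274748972
APPEND 31: p_10 = 31·9922584817533 + 429347278417 = 308029476621940, q_10 = 31·1389274748972 + 60113503025 = 43127630721157 → 308029476621940/43127630721157
APPEND 49: p_11 = 49·308029476621940 + 9922584817533 = 15103366939292593, q_11 = 49·43127630721157 + 1389274748972 = 2114643180085665 → 15103366939292593/2114643180085665
APPEND 14: p_12 = 14·15103366939292593 + 308029476621940 = 211755166626718242, q_12 = 14·2114643180085665 + 43127630721157 = 29648132151920467 → 211755166626718242/29648132151920467
APPEND 33: p_13 = 33·211755166626718242 + 15103366939292593 = 7003023865620994579, q_13 = 33·29648132151920467 + 2114643180085665 = 980503004193461076 → 7003023865620994579/980503004193461076
APPEND 39: p_14 = 39·7003023865620994579 + 211755166626718242 = 273329685925845506823, q_14 = 39·980503004193461076 + 29648132151920467 = 38269265295696902431 → 273329685925845506823/38269265295696902431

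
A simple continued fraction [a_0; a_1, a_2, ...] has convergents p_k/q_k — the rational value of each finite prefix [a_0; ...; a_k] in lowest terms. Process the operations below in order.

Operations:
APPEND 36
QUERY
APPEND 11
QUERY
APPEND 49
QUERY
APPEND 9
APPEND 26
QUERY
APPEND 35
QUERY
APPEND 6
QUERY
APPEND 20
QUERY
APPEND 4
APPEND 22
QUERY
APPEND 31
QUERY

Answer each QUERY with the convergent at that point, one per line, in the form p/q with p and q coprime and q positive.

36/1
397/11
19489/540
4590237/127186
160834093/4456381
969594795/26865472
19552729993/541765821
1761524054867/48808198453
54686426215644/1515248080799

APPEND 36: p_0 = 36·1 + 0 = 36, q_0 = 36·0 + 1 = 1 → 36/1
APPEND 11: p_1 = 11·36 + 1 = 397, q_1 = 11·1 + 0 = 11 → 397/11
APPEND 49: p_2 = 49·397 + 36 = 19489, q_2 = 49·11 + 1 = 540 → 19489/540
APPEND 9: p_3 = 9·19489 + 397 = 175798, q_3 = 9·540 + 11 = 4871 → 175798/4871
APPEND 26: p_4 = 26·175798 + 19489 = 4590237, q_4 = 26·4871 + 540 = 127186 → 4590237/127186
APPEND 35: p_5 = 35·4590237 + 175798 = 160834093, q_5 = 35·127186 + 4871 = 4456381 → 160834093/4456381
APPEND 6: p_6 = 6·160834093 + 4590237 = 969594795, q_6 = 6·4456381 + 127186 = 26865472 → 969594795/26865472
APPEND 20: p_7 = 20·969594795 + 160834093 = 19552729993, q_7 = 20·26865472 + 4456381 = 541765821 → 19552729993/541765821
APPEND 4: p_8 = 4·19552729993 + 969594795 = 79180514767, q_8 = 4·541765821 + 26865472 = 2193928756 → 79180514767/2193928756
APPEND 22: p_9 = 22·79180514767 + 19552729993 = 1761524054867, q_9 = 22·2193928756 + 541765821 = 48808198453 → 1761524054867/48808198453
APPEND 31: p_10 = 31·1761524054867 + 79180514767 = 54686426215644, q_10 = 31·48808198453 + 2193928756 = 1515248080799 → 54686426215644/1515248080799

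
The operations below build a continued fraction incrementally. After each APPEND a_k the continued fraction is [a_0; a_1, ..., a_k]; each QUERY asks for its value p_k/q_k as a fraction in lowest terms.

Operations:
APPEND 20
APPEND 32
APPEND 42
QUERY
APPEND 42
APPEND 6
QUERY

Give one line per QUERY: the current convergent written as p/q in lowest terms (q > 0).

APPEND 20: p_0 = 20·1 + 0 = 20, q_0 = 20·0 + 1 = 1 → 20/1
APPEND 32: p_1 = 32·20 + 1 = 641, q_1 = 32·1 + 0 = 32 → 641/32
APPEND 42: p_2 = 42·641 + 20 = 26942, q_2 = 42·32 + 1 = 1345 → 26942/1345
APPEND 42: p_3 = 42·26942 + 641 = 1132205, q_3 = 42·1345 + 32 = 56522 → 1132205/56522
APPEND 6: p_4 = 6·1132205 + 26942 = 6820172, q_4 = 6·56522 + 1345 = 340477 → 6820172/340477

26942/1345
6820172/340477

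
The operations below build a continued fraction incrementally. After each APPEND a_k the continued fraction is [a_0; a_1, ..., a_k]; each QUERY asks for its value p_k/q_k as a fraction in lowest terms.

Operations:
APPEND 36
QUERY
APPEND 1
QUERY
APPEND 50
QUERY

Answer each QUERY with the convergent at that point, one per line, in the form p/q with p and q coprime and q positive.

36/1
37/1
1886/51

APPEND 36: p_0 = 36·1 + 0 = 36, q_0 = 36·0 + 1 = 1 → 36/1
APPEND 1: p_1 = 1·36 + 1 = 37, q_1 = 1·1 + 0 = 1 → 37/1
APPEND 50: p_2 = 50·37 + 36 = 1886, q_2 = 50·1 + 1 = 51 → 1886/51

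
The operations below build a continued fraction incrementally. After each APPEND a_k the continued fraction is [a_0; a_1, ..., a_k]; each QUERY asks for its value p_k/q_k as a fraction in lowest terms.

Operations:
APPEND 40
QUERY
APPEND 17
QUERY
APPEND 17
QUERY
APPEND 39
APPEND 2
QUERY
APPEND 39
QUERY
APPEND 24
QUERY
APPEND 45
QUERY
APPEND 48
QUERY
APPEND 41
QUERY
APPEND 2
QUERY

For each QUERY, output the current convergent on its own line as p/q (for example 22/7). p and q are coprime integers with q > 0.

APPEND 40: p_0 = 40·1 + 0 = 40, q_0 = 40·0 + 1 = 1 → 40/1
APPEND 17: p_1 = 17·40 + 1 = 681, q_1 = 17·1 + 0 = 17 → 681/17
APPEND 17: p_2 = 17·681 + 40 = 11617, q_2 = 17·17 + 1 = 290 → 11617/290
APPEND 39: p_3 = 39·11617 + 681 = 453744, q_3 = 39·290 + 17 = 11327 → 453744/11327
APPEND 2: p_4 = 2·453744 + 11617 = 919105, q_4 = 2·11327 + 290 = 22944 → 919105/22944
APPEND 39: p_5 = 39·919105 + 453744 = 36298839, q_5 = 39·22944 + 11327 = 906143 → 36298839/906143
APPEND 24: p_6 = 24·36298839 + 919105 = 872091241, q_6 = 24·906143 + 22944 = 21770376 → 872091241/21770376
APPEND 45: p_7 = 45·872091241 + 36298839 = 39280404684, q_7 = 45·21770376 + 906143 = 980573063 → 39280404684/980573063
APPEND 48: p_8 = 48·39280404684 + 872091241 = 1886331516073, q_8 = 48·980573063 + 21770376 = 47089277400 → 1886331516073/47089277400
APPEND 41: p_9 = 41·1886331516073 + 39280404684 = 77378872563677, q_9 = 41·47089277400 + 980573063 = 1931640946463 → 77378872563677/1931640946463
APPEND 2: p_10 = 2·77378872563677 + 1886331516073 = 156644076643427, q_10 = 2·1931640946463 + 47089277400 = 3910371170326 → 156644076643427/3910371170326

40/1
681/17
11617/290
919105/22944
36298839/906143
872091241/21770376
39280404684/980573063
1886331516073/47089277400
77378872563677/1931640946463
156644076643427/3910371170326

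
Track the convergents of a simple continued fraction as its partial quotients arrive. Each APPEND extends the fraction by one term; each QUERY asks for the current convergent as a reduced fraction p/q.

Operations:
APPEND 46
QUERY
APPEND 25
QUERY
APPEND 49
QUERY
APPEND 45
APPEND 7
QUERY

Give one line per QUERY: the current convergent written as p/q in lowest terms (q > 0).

APPEND 46: p_0 = 46·1 + 0 = 46, q_0 = 46·0 + 1 = 1 → 46/1
APPEND 25: p_1 = 25·46 + 1 = 1151, q_1 = 25·1 + 0 = 25 → 1151/25
APPEND 49: p_2 = 49·1151 + 46 = 56445, q_2 = 49·25 + 1 = 1226 → 56445/1226
APPEND 45: p_3 = 45·56445 + 1151 = 2541176, q_3 = 45·1226 + 25 = 55195 → 2541176/55195
APPEND 7: p_4 = 7·2541176 + 56445 = 17844677, q_4 = 7·55195 + 1226 = 387591 → 17844677/387591

46/1
1151/25
56445/1226
17844677/387591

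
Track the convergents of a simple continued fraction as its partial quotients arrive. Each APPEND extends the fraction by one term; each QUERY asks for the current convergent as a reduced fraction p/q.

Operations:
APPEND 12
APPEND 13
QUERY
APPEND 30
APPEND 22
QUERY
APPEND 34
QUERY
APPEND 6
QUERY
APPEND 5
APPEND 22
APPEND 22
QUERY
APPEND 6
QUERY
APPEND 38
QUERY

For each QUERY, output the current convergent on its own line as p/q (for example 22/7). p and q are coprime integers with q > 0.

APPEND 12: p_0 = 12·1 + 0 = 12, q_0 = 12·0 + 1 = 1 → 12/1
APPEND 13: p_1 = 13·12 + 1 = 157, q_1 = 13·1 + 0 = 13 → 157/13
APPEND 30: p_2 = 30·157 + 12 = 4722, q_2 = 30·13 + 1 = 391 → 4722/391
APPEND 22: p_3 = 22·4722 + 157 = 104041, q_3 = 22·391 + 13 = 8615 → 104041/8615
APPEND 34: p_4 = 34·104041 + 4722 = 3542116, q_4 = 34·8615 + 391 = 293301 → 3542116/293301
APPEND 6: p_5 = 6·3542116 + 104041 = 21356737, q_5 = 6·293301 + 8615 = 1768421 → 21356737/1768421
APPEND 5: p_6 = 5·21356737 + 3542116 = 110325801, q_6 = 5·1768421 + 293301 = 9135406 → 110325801/9135406
APPEND 22: p_7 = 22·110325801 + 21356737 = 2448524359, q_7 = 22·9135406 + 1768421 = 202747353 → 2448524359/202747353
APPEND 22: p_8 = 22·2448524359 + 110325801 = 53977861699, q_8 = 22·202747353 + 9135406 = 4469577172 → 53977861699/4469577172
APPEND 6: p_9 = 6·53977861699 + 2448524359 = 326315694553, q_9 = 6·4469577172 + 202747353 = 27020210385 → 326315694553/27020210385
APPEND 38: p_10 = 38·326315694553 + 53977861699 = 12453974254713, q_10 = 38·27020210385 + 4469577172 = 1031237571802 → 12453974254713/1031237571802

157/13
104041/8615
3542116/293301
21356737/1768421
53977861699/4469577172
326315694553/27020210385
12453974254713/1031237571802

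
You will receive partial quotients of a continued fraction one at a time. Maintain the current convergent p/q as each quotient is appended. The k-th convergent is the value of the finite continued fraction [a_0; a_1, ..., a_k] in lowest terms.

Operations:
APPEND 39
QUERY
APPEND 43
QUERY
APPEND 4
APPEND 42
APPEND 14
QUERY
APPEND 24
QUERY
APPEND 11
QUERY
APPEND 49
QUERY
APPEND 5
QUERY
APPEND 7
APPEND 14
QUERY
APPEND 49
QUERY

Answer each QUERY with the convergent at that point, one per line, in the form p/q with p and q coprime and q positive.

39/1
1678/43
3999831/102499
96281164/2467285
1063092635/27242634
52187820279/1337356351
262002194030/6714024389
26668846692876/683411403425
1308659691129413/33535494294899

APPEND 39: p_0 = 39·1 + 0 = 39, q_0 = 39·0 + 1 = 1 → 39/1
APPEND 43: p_1 = 43·39 + 1 = 1678, q_1 = 43·1 + 0 = 43 → 1678/43
APPEND 4: p_2 = 4·1678 + 39 = 6751, q_2 = 4·43 + 1 = 173 → 6751/173
APPEND 42: p_3 = 42·6751 + 1678 = 285220, q_3 = 42·173 + 43 = 7309 → 285220/7309
APPEND 14: p_4 = 14·285220 + 6751 = 3999831, q_4 = 14·7309 + 173 = 102499 → 3999831/102499
APPEND 24: p_5 = 24·3999831 + 285220 = 96281164, q_5 = 24·102499 + 7309 = 2467285 → 96281164/2467285
APPEND 11: p_6 = 11·96281164 + 3999831 = 1063092635, q_6 = 11·2467285 + 102499 = 27242634 → 1063092635/27242634
APPEND 49: p_7 = 49·1063092635 + 96281164 = 52187820279, q_7 = 49·27242634 + 2467285 = 1337356351 → 52187820279/1337356351
APPEND 5: p_8 = 5·52187820279 + 1063092635 = 262002194030, q_8 = 5·1337356351 + 27242634 = 6714024389 → 262002194030/6714024389
APPEND 7: p_9 = 7·262002194030 + 52187820279 = 1886203178489, q_9 = 7·6714024389 + 1337356351 = 48335527074 → 1886203178489/48335527074
APPEND 14: p_10 = 14·1886203178489 + 262002194030 = 26668846692876, q_10 = 14·48335527074 + 6714024389 = 683411403425 → 26668846692876/683411403425
APPEND 49: p_11 = 49·26668846692876 + 1886203178489 = 1308659691129413, q_11 = 49·683411403425 + 48335527074 = 33535494294899 → 1308659691129413/33535494294899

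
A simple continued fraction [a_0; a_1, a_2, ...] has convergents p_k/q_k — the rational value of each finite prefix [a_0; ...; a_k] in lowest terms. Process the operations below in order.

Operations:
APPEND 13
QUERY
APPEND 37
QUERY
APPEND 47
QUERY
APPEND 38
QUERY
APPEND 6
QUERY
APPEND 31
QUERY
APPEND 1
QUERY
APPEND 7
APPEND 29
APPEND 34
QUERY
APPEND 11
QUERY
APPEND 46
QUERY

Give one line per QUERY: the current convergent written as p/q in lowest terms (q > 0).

13/1
482/37
22667/1740
861828/66157
5193635/398682
161864513/12425299
167058148/12823981
1319644995895/101300670196
14554868887914/1117283797951
670843613839939/51496355375942

APPEND 13: p_0 = 13·1 + 0 = 13, q_0 = 13·0 + 1 = 1 → 13/1
APPEND 37: p_1 = 37·13 + 1 = 482, q_1 = 37·1 + 0 = 37 → 482/37
APPEND 47: p_2 = 47·482 + 13 = 22667, q_2 = 47·37 + 1 = 1740 → 22667/1740
APPEND 38: p_3 = 38·22667 + 482 = 861828, q_3 = 38·1740 + 37 = 66157 → 861828/66157
APPEND 6: p_4 = 6·861828 + 22667 = 5193635, q_4 = 6·66157 + 1740 = 398682 → 5193635/398682
APPEND 31: p_5 = 31·5193635 + 861828 = 161864513, q_5 = 31·398682 + 66157 = 12425299 → 161864513/12425299
APPEND 1: p_6 = 1·161864513 + 5193635 = 167058148, q_6 = 1·12425299 + 398682 = 12823981 → 167058148/12823981
APPEND 7: p_7 = 7·167058148 + 161864513 = 1331271549, q_7 = 7·12823981 + 12425299 = 102193166 → 1331271549/102193166
APPEND 29: p_8 = 29·1331271549 + 167058148 = 38773933069, q_8 = 29·102193166 + 12823981 = 2976425795 → 38773933069/2976425795
APPEND 34: p_9 = 34·38773933069 + 1331271549 = 1319644995895, q_9 = 34·2976425795 + 102193166 = 101300670196 → 1319644995895/101300670196
APPEND 11: p_10 = 11·1319644995895 + 38773933069 = 14554868887914, q_10 = 11·101300670196 + 2976425795 = 1117283797951 → 14554868887914/1117283797951
APPEND 46: p_11 = 46·14554868887914 + 1319644995895 = 670843613839939, q_11 = 46·1117283797951 + 101300670196 = 51496355375942 → 670843613839939/51496355375942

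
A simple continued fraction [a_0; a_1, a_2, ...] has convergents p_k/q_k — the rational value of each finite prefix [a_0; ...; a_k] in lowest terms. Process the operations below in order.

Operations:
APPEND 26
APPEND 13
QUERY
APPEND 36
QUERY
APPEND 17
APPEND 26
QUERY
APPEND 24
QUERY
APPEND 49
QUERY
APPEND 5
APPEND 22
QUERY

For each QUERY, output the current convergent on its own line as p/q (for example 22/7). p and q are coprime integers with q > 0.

339/13
12230/469
5426704/208105
130449145/5002506
6397434809/245330899
712985144989/27341784921

APPEND 26: p_0 = 26·1 + 0 = 26, q_0 = 26·0 + 1 = 1 → 26/1
APPEND 13: p_1 = 13·26 + 1 = 339, q_1 = 13·1 + 0 = 13 → 339/13
APPEND 36: p_2 = 36·339 + 26 = 12230, q_2 = 36·13 + 1 = 469 → 12230/469
APPEND 17: p_3 = 17·12230 + 339 = 208249, q_3 = 17·469 + 13 = 7986 → 208249/7986
APPEND 26: p_4 = 26·208249 + 12230 = 5426704, q_4 = 26·7986 + 469 = 208105 → 5426704/208105
APPEND 24: p_5 = 24·5426704 + 208249 = 130449145, q_5 = 24·208105 + 7986 = 5002506 → 130449145/5002506
APPEND 49: p_6 = 49·130449145 + 5426704 = 6397434809, q_6 = 49·5002506 + 208105 = 245330899 → 6397434809/245330899
APPEND 5: p_7 = 5·6397434809 + 130449145 = 32117623190, q_7 = 5·245330899 + 5002506 = 1231657001 → 32117623190/1231657001
APPEND 22: p_8 = 22·32117623190 + 6397434809 = 712985144989, q_8 = 22·1231657001 + 245330899 = 27341784921 → 712985144989/27341784921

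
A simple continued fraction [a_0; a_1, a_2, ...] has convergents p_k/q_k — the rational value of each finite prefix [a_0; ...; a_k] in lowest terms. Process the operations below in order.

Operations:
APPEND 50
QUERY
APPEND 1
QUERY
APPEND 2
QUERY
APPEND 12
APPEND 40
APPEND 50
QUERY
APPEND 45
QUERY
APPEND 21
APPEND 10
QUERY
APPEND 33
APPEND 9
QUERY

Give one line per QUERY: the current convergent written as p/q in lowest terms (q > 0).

50/1
51/1
152/3
3759475/74187
169251527/3339898
35749666947/705460348
10685423124084/210859092109

APPEND 50: p_0 = 50·1 + 0 = 50, q_0 = 50·0 + 1 = 1 → 50/1
APPEND 1: p_1 = 1·50 + 1 = 51, q_1 = 1·1 + 0 = 1 → 51/1
APPEND 2: p_2 = 2·51 + 50 = 152, q_2 = 2·1 + 1 = 3 → 152/3
APPEND 12: p_3 = 12·152 + 51 = 1875, q_3 = 12·3 + 1 = 37 → 1875/37
APPEND 40: p_4 = 40·1875 + 152 = 75152, q_4 = 40·37 + 3 = 1483 → 75152/1483
APPEND 50: p_5 = 50·75152 + 1875 = 3759475, q_5 = 50·1483 + 37 = 74187 → 3759475/74187
APPEND 45: p_6 = 45·3759475 + 75152 = 169251527, q_6 = 45·74187 + 1483 = 3339898 → 169251527/3339898
APPEND 21: p_7 = 21·169251527 + 3759475 = 3558041542, q_7 = 21·3339898 + 74187 = 70212045 → 3558041542/70212045
APPEND 10: p_8 = 10·3558041542 + 169251527 = 35749666947, q_8 = 10·70212045 + 3339898 = 705460348 → 35749666947/705460348
APPEND 33: p_9 = 33·35749666947 + 3558041542 = 1183297050793, q_9 = 33·705460348 + 70212045 = 23350403529 → 1183297050793/23350403529
APPEND 9: p_10 = 9·1183297050793 + 35749666947 = 10685423124084, q_10 = 9·23350403529 + 705460348 = 210859092109 → 10685423124084/210859092109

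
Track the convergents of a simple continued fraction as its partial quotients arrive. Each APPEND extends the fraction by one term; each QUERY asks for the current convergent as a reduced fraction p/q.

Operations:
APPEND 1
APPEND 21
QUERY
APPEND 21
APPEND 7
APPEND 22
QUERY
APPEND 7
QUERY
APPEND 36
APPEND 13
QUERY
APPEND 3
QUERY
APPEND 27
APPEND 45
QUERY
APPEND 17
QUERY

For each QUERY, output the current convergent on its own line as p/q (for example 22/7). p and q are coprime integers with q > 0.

APPEND 1: p_0 = 1·1 + 0 = 1, q_0 = 1·0 + 1 = 1 → 1/1
APPEND 21: p_1 = 21·1 + 1 = 22, q_1 = 21·1 + 0 = 21 → 22/21
APPEND 21: p_2 = 21·22 + 1 = 463, q_2 = 21·21 + 1 = 442 → 463/442
APPEND 7: p_3 = 7·463 + 22 = 3263, q_3 = 7·442 + 21 = 3115 → 3263/3115
APPEND 22: p_4 = 22·3263 + 463 = 72249, q_4 = 22·3115 + 442 = 68972 → 72249/68972
APPEND 7: p_5 = 7·72249 + 3263 = 509006, q_5 = 7·68972 + 3115 = 485919 → 509006/485919
APPEND 36: p_6 = 36·509006 + 72249 = 18396465, q_6 = 36·485919 + 68972 = 17562056 → 18396465/17562056
APPEND 13: p_7 = 13·18396465 + 509006 = 239663051, q_7 = 13·17562056 + 485919 = 228792647 → 239663051/228792647
APPEND 3: p_8 = 3·239663051 + 18396465 = 737385618, q_8 = 3·228792647 + 17562056 = 703939997 → 737385618/703939997
APPEND 27: p_9 = 27·737385618 + 239663051 = 20149074737, q_9 = 27·703939997 + 228792647 = 19235172566 → 20149074737/19235172566
APPEND 45: p_10 = 45·20149074737 + 737385618 = 907445748783, q_10 = 45·19235172566 + 703939997 = 866286705467 → 907445748783/866286705467
APPEND 17: p_11 = 17·907445748783 + 20149074737 = 15446726804048, q_11 = 17·866286705467 + 19235172566 = 14746109165505 → 15446726804048/14746109165505

22/21
72249/68972
509006/485919
239663051/228792647
737385618/703939997
907445748783/866286705467
15446726804048/14746109165505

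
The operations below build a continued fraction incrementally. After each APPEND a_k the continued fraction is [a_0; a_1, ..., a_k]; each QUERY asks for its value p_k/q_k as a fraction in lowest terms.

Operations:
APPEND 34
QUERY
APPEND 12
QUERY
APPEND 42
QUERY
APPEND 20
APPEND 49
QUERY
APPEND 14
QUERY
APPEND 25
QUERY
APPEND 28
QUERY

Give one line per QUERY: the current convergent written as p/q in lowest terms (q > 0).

34/1
409/12
17212/505
16905013/495993
237014831/6954014
5942275788/174346343
166620736895/4888651618

APPEND 34: p_0 = 34·1 + 0 = 34, q_0 = 34·0 + 1 = 1 → 34/1
APPEND 12: p_1 = 12·34 + 1 = 409, q_1 = 12·1 + 0 = 12 → 409/12
APPEND 42: p_2 = 42·409 + 34 = 17212, q_2 = 42·12 + 1 = 505 → 17212/505
APPEND 20: p_3 = 20·17212 + 409 = 344649, q_3 = 20·505 + 12 = 10112 → 344649/10112
APPEND 49: p_4 = 49·344649 + 17212 = 16905013, q_4 = 49·10112 + 505 = 495993 → 16905013/495993
APPEND 14: p_5 = 14·16905013 + 344649 = 237014831, q_5 = 14·495993 + 10112 = 6954014 → 237014831/6954014
APPEND 25: p_6 = 25·237014831 + 16905013 = 5942275788, q_6 = 25·6954014 + 495993 = 174346343 → 5942275788/174346343
APPEND 28: p_7 = 28·5942275788 + 237014831 = 166620736895, q_7 = 28·174346343 + 6954014 = 4888651618 → 166620736895/4888651618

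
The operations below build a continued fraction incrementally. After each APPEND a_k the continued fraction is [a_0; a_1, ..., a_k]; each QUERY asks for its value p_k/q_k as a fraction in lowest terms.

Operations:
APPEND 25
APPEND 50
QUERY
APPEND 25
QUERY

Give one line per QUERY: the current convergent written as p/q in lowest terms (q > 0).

APPEND 25: p_0 = 25·1 + 0 = 25, q_0 = 25·0 + 1 = 1 → 25/1
APPEND 50: p_1 = 50·25 + 1 = 1251, q_1 = 50·1 + 0 = 50 → 1251/50
APPEND 25: p_2 = 25·1251 + 25 = 31300, q_2 = 25·50 + 1 = 1251 → 31300/1251

1251/50
31300/1251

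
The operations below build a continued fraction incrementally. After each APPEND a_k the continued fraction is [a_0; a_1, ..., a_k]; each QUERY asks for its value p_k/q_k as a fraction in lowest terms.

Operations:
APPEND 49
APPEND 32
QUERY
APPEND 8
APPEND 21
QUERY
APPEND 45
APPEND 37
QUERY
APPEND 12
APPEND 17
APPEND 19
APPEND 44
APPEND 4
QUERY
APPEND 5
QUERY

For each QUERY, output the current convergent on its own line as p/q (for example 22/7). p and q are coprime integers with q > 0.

1569/32
266190/5429
443938777/9054223
308053491630759/6282814553849
1616846242577819/32975912885870

APPEND 49: p_0 = 49·1 + 0 = 49, q_0 = 49·0 + 1 = 1 → 49/1
APPEND 32: p_1 = 32·49 + 1 = 1569, q_1 = 32·1 + 0 = 32 → 1569/32
APPEND 8: p_2 = 8·1569 + 49 = 12601, q_2 = 8·32 + 1 = 257 → 12601/257
APPEND 21: p_3 = 21·12601 + 1569 = 266190, q_3 = 21·257 + 32 = 5429 → 266190/5429
APPEND 45: p_4 = 45·266190 + 12601 = 11991151, q_4 = 45·5429 + 257 = 244562 → 11991151/244562
APPEND 37: p_5 = 37·11991151 + 266190 = 443938777, q_5 = 37·244562 + 5429 = 9054223 → 443938777/9054223
APPEND 12: p_6 = 12·443938777 + 11991151 = 5339256475, q_6 = 12·9054223 + 244562 = 108895238 → 5339256475/108895238
APPEND 17: p_7 = 17·5339256475 + 443938777 = 91211298852, q_7 = 17·108895238 + 9054223 = 1860273269 → 91211298852/1860273269
APPEND 19: p_8 = 19·91211298852 + 5339256475 = 1738353934663, q_8 = 19·1860273269 + 108895238 = 35454087349 → 1738353934663/35454087349
APPEND 44: p_9 = 44·1738353934663 + 91211298852 = 76578784424024, q_9 = 44·35454087349 + 1860273269 = 1561840116625 → 76578784424024/1561840116625
APPEND 4: p_10 = 4·76578784424024 + 1738353934663 = 308053491630759, q_10 = 4·1561840116625 + 35454087349 = 6282814553849 → 308053491630759/6282814553849
APPEND 5: p_11 = 5·308053491630759 + 76578784424024 = 1616846242577819, q_11 = 5·6282814553849 + 1561840116625 = 32975912885870 → 1616846242577819/32975912885870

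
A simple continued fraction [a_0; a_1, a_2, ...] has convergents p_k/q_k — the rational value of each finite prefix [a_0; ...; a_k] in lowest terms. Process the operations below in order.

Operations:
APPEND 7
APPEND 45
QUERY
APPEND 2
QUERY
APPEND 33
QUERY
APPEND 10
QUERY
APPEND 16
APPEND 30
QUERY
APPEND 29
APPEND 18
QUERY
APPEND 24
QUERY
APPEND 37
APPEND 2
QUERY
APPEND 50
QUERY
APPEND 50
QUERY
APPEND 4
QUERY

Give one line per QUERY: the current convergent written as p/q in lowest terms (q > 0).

APPEND 7: p_0 = 7·1 + 0 = 7, q_0 = 7·0 + 1 = 1 → 7/1
APPEND 45: p_1 = 45·7 + 1 = 316, q_1 = 45·1 + 0 = 45 → 316/45
APPEND 2: p_2 = 2·316 + 7 = 639, q_2 = 2·45 + 1 = 91 → 639/91
APPEND 33: p_3 = 33·639 + 316 = 21403, q_3 = 33·91 + 45 = 3048 → 21403/3048
APPEND 10: p_4 = 10·21403 + 639 = 214669, q_4 = 10·3048 + 91 = 30571 → 214669/30571
APPEND 16: p_5 = 16·214669 + 21403 = 3456107, q_5 = 16·30571 + 3048 = 492184 → 3456107/492184
APPEND 30: p_6 = 30·3456107 + 214669 = 103897879, q_6 = 30·492184 + 30571 = 14796091 → 103897879/14796091
APPEND 29: p_7 = 29·103897879 + 3456107 = 3016494598, q_7 = 29·14796091 + 492184 = 429578823 → 3016494598/429578823
APPEND 18: p_8 = 18·3016494598 + 103897879 = 54400800643, q_8 = 18·429578823 + 14796091 = 7747214905 → 54400800643/7747214905
APPEND 24: p_9 = 24·54400800643 + 3016494598 = 1308635710030, q_9 = 24·7747214905 + 429578823 = 186362736543 → 1308635710030/186362736543
APPEND 37: p_10 = 37·1308635710030 + 54400800643 = 48473922071753, q_10 = 37·186362736543 + 7747214905 = 6903168466996 → 48473922071753/6903168466996
APPEND 2: p_11 = 2·48473922071753 + 1308635710030 = 98256479853536, q_11 = 2·6903168466996 + 186362736543 = 13992699670535 → 98256479853536/13992699670535
APPEND 50: p_12 = 50·98256479853536 + 48473922071753 = 4961297914748553, q_12 = 50·13992699670535 + 6903168466996 = 706538151993746 → 4961297914748553/706538151993746
APPEND 50: p_13 = 50·4961297914748553 + 98256479853536 = 248163152217281186, q_13 = 50·706538151993746 + 13992699670535 = 35340900299357835 → 248163152217281186/35340900299357835
APPEND 4: p_14 = 4·248163152217281186 + 4961297914748553 = 997613906783873297, q_14 = 4·35340900299357835 + 706538151993746 = 142070139349425086 → 997613906783873297/142070139349425086

316/45
639/91
21403/3048
214669/30571
103897879/14796091
54400800643/7747214905
1308635710030/186362736543
98256479853536/13992699670535
4961297914748553/706538151993746
248163152217281186/35340900299357835
997613906783873297/142070139349425086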